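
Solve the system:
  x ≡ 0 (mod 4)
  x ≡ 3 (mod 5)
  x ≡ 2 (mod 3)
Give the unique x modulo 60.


Moduli 4, 5, 3 are pairwise coprime; by CRT there is a unique solution modulo M = 4 · 5 · 3 = 60.
Solve pairwise, accumulating the modulus:
  Start with x ≡ 0 (mod 4).
  Combine with x ≡ 3 (mod 5): since gcd(4, 5) = 1, we get a unique residue mod 20.
    Write x = 0 + 4·t and substitute into x ≡ 3 (mod 5): 4·t ≡ 3 − 0 = 3 (mod 5).
    The inverse of 4 mod 5 is 4 (since 4·4 = 16 = 3·5 + 1), so t ≡ 4·3 = 12 ≡ 2 (mod 5).
    Then x = 0 + 4·2 = 8, valid modulo lcm(4, 5) = 20: x ≡ 8 (mod 20).
  Combine with x ≡ 2 (mod 3): since gcd(20, 3) = 1, we get a unique residue mod 60.
    Write x = 8 + 20·t and substitute into x ≡ 2 (mod 3): 20·t ≡ 2 − 8 = -6 (mod 3).
    Reduce coefficients mod 3: 2·t ≡ 0 (mod 3).
    The inverse of 2 mod 3 is 2 (since 2·2 = 4 = 1·3 + 1), so t ≡ 2·0 = 0 ≡ 0 (mod 3).
    Then x = 8 + 20·0 = 8, valid modulo lcm(20, 3) = 60: x ≡ 8 (mod 60).
Verify: 8 mod 4 = 0 ✓, 8 mod 5 = 3 ✓, 8 mod 3 = 2 ✓.

x ≡ 8 (mod 60).


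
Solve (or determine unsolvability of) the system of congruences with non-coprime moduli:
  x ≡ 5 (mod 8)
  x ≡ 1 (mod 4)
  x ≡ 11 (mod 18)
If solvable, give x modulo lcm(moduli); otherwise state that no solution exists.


Moduli 8, 4, 18 are not pairwise coprime, so CRT works modulo lcm(m_i) when all pairwise compatibility conditions hold.
Pairwise compatibility: gcd(m_i, m_j) must divide a_i - a_j for every pair.
Merge one congruence at a time:
  Start: x ≡ 5 (mod 8).
  Combine with x ≡ 1 (mod 4): gcd(8, 4) = 4; 1 - 5 = -4, which IS divisible by 4, so compatible.
    Write x = 5 + 8·t and substitute into x ≡ 1 (mod 4): 8·t ≡ 1 − 5 = -4 (mod 4).
    Divide the congruence (and modulus) by g = 4: 2·t ≡ -1 (mod 1).
    Modulo 1 every t works; take t = 0.
    Then x = 5 + 8·0 = 5, valid modulo lcm(8, 4) = 8: x ≡ 5 (mod 8).
  Combine with x ≡ 11 (mod 18): gcd(8, 18) = 2; 11 - 5 = 6, which IS divisible by 2, so compatible.
    Write x = 5 + 8·t and substitute into x ≡ 11 (mod 18): 8·t ≡ 11 − 5 = 6 (mod 18).
    Divide the congruence (and modulus) by g = 2: 4·t ≡ 3 (mod 9).
    The inverse of 4 mod 9 is 7 (since 4·7 = 28 = 3·9 + 1), so t ≡ 7·3 = 21 ≡ 3 (mod 9).
    Then x = 5 + 8·3 = 29, valid modulo lcm(8, 18) = 72: x ≡ 29 (mod 72).
Verify: 29 mod 8 = 5, 29 mod 4 = 1, 29 mod 18 = 11.

x ≡ 29 (mod 72).


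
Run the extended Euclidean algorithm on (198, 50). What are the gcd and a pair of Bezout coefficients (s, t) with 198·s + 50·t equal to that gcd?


Euclidean algorithm on (198, 50) — divide until remainder is 0:
  198 = 3 · 50 + 48
  50 = 1 · 48 + 2
  48 = 24 · 2 + 0
gcd(198, 50) = 2.
Track Bezout coefficients alongside the remainders: start with r₀ = 198 = a·1 + b·0 (s = 1, t = 0) and r₁ = 50 = a·0 + b·1 (s = 0, t = 1); each new remainder r_{k+1} = r_{k-1} − q_k·r_k inherits s_{k+1} = s_{k-1} − q_k·s_k, t_{k+1} = t_{k-1} − q_k·t_k, so r_k = a·s_k + b·t_k at every step:
  q = 3: r = 48, s = 1 − 3·0 = 1, t = 0 − 3·1 = -3  (check: 198·1 + 50·(-3) = 48)
  q = 1: r = 2, s = 0 − 1·1 = -1, t = 1 − 1·(-3) = 4  (check: 198·(-1) + 50·4 = 2)
The row with r = 2 (the gcd) gives the Bezout coefficients s = -1, t = 4.
Result: 198 · (-1) + 50 · (4) = 2.

gcd(198, 50) = 2; s = -1, t = 4 (check: 198·(-1) + 50·4 = 2).


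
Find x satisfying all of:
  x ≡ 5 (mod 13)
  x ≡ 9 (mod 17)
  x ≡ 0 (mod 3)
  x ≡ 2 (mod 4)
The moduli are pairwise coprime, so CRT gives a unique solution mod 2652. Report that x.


Product of moduli M = 13 · 17 · 3 · 4 = 2652.
Merge one congruence at a time:
  Start: x ≡ 5 (mod 13).
  Combine with x ≡ 9 (mod 17); new modulus lcm = 221.
    Write x = 5 + 13·t and substitute into x ≡ 9 (mod 17): 13·t ≡ 9 − 5 = 4 (mod 17).
    The inverse of 13 mod 17 is 4 (since 13·4 = 52 = 3·17 + 1), so t ≡ 4·4 = 16 ≡ 16 (mod 17).
    Then x = 5 + 13·16 = 213, valid modulo lcm(13, 17) = 221: x ≡ 213 (mod 221).
  Combine with x ≡ 0 (mod 3); new modulus lcm = 663.
    Write x = 213 + 221·t and substitute into x ≡ 0 (mod 3): 221·t ≡ 0 − 213 = -213 (mod 3).
    Reduce coefficients mod 3: 2·t ≡ 0 (mod 3).
    The inverse of 2 mod 3 is 2 (since 2·2 = 4 = 1·3 + 1), so t ≡ 2·0 = 0 ≡ 0 (mod 3).
    Then x = 213 + 221·0 = 213, valid modulo lcm(221, 3) = 663: x ≡ 213 (mod 663).
  Combine with x ≡ 2 (mod 4); new modulus lcm = 2652.
    Write x = 213 + 663·t and substitute into x ≡ 2 (mod 4): 663·t ≡ 2 − 213 = -211 (mod 4).
    Reduce coefficients mod 4: 3·t ≡ 1 (mod 4).
    The inverse of 3 mod 4 is 3 (since 3·3 = 9 = 2·4 + 1), so t ≡ 3·1 = 3 ≡ 3 (mod 4).
    Then x = 213 + 663·3 = 2202, valid modulo lcm(663, 4) = 2652: x ≡ 2202 (mod 2652).
Verify against each original: 2202 mod 13 = 5, 2202 mod 17 = 9, 2202 mod 3 = 0, 2202 mod 4 = 2.

x ≡ 2202 (mod 2652).


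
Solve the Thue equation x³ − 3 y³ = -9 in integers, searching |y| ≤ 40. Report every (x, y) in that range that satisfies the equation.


The equation is x³ - 3y³ = -9. For fixed y, x³ = 3·y³ − 9, so a solution requires the RHS to be a perfect cube.
Strategy: iterate y from -40 to 40, compute RHS = 3·y³ − 9, and check whether it is a (positive or negative) perfect cube.
Check small values of y:
  y = 0: RHS = -9 is not a perfect cube.
  y = 1: RHS = -6 is not a perfect cube.
  y = -1: RHS = -12 is not a perfect cube.
  y = 2: RHS = 15 is not a perfect cube.
  y = -2: RHS = -33 is not a perfect cube.
  y = 3: RHS = 72 is not a perfect cube.
  y = -3: RHS = -90 is not a perfect cube.
Continuing the search up to |y| = 40 finds no solutions either.
No (x, y) in the scanned range satisfies the equation.

No integer solutions with |y| ≤ 40.


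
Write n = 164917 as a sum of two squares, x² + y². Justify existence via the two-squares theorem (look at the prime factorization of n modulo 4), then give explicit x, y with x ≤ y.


Step 1: Factor n = 164917 = 17 · 89 · 109.
Step 2: Check the mod-4 condition on each prime factor: 17 ≡ 1 (mod 4), exponent 1; 89 ≡ 1 (mod 4), exponent 1; 109 ≡ 1 (mod 4), exponent 1.
All primes ≡ 3 (mod 4) appear to even exponent (or don't appear), so by the two-squares theorem n IS expressible as a sum of two squares.
Step 3: Build a representation. Here n = 17 · 89 · 109 is a product of primes ≡ 1 (mod 4). Each prime p ≡ 1 (mod 4) is itself a sum of two squares; find a² by testing p − a² for a perfect square:
  17: 17 − 1² = 16 = 4² ⇒ 17 = 1² + 4².
  89: 89 − 1² = 88, 89 − 2² = 85, 89 − 3² = 80, 89 − 4² = 73, 89 − 5² = 64 = 8² ⇒ 89 = 5² + 8².
  109: 109 − 1² = 108, 109 − 2² = 105, 109 − 3² = 100 = 10² ⇒ 109 = 3² + 10².
  Combine using the Brahmagupta–Fibonacci identity (a² + b²)(c² + d²) = (ac − bd)² + (ad + bc)² = (ac + bd)² + (ad − bc)²:
  17 · 89 = 1513: from (1² + 4²)(5² + 8²), take (1·5 − 4·8, 1·8 + 4·5) = (5 − 32, 8 + 20) = (-27, 28); dropping signs (only squares matter) gives (27, 28); check 27² + 28² = 729 + 784 = 1513 ✓.
  1513 · 109 = 164917: from (27² + 28²)(3² + 10²), take (27·3 − 28·10, 27·10 + 28·3) = (81 − 280, 270 + 84) = (-199, 354); dropping signs (only squares matter) gives (199, 354); check 199² + 354² = 39601 + 125316 = 164917 ✓.
Step 4: Order so x ≤ y and verify: 199² + 354² = 39601 + 125316 = 164917 = n. ✓

n = 164917 = 199² + 354² (one valid representation with x ≤ y).


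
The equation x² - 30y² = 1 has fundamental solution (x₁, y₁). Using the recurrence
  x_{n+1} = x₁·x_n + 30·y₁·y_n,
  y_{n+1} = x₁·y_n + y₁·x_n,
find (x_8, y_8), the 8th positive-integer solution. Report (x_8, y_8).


Step 1: Find the fundamental solution (x₁, y₁) of x² - 30y² = 1.
  Expand √30 as a continued fraction. a₀ = ⌊√30⌋ = 5; iterate m_{k+1} = d_k·a_k − m_k, d_{k+1} = (30 − m_{k+1}²)/d_k, a_{k+1} = ⌊(a₀ + m_{k+1})/d_{k+1}⌋ (starting m₀ = 0, d₀ = 1), with convergents p_k = a_k·p_{k-1} + p_{k-2}, q_k = a_k·q_{k-1} + q_{k-2} (p₋₁ = 1, q₋₁ = 0):
  k = 0: a₀ = 5; p₀/q₀ = 5/1; p₀² − 30·q₀² = 25 − 30 = -5.
  k = 1: m = 5, d = 5, a = ⌊(5 + 5)/5⌋ = 2; p/q = (2·5 + 1)/(2·1 + 0) = 11/2; p² − 30·q² = 121 − 120 = 1.
  The first convergent with p² − 30·q² = 1 gives the fundamental solution (x₁, y₁) = (11, 2).
Step 2: Apply the recurrence (x_{n+1}, y_{n+1}) = (x₁x_n + 30y₁y_n, x₁y_n + y₁x_n) repeatedly.
  From (x_1, y_1) = (11, 2): x_2 = 11·11 + 30·2·2 = 241; y_2 = 11·2 + 2·11 = 44.
  From (x_2, y_2) = (241, 44): x_3 = 11·241 + 30·2·44 = 5291; y_3 = 11·44 + 2·241 = 966.
  From (x_3, y_3) = (5291, 966): x_4 = 11·5291 + 30·2·966 = 116161; y_4 = 11·966 + 2·5291 = 21208.
  From (x_4, y_4) = (116161, 21208): x_5 = 11·116161 + 30·2·21208 = 2550251; y_5 = 11·21208 + 2·116161 = 465610.
  From (x_5, y_5) = (2550251, 465610): x_6 = 11·2550251 + 30·2·465610 = 55989361; y_6 = 11·465610 + 2·2550251 = 10222212.
  From (x_6, y_6) = (55989361, 10222212): x_7 = 11·55989361 + 30·2·10222212 = 1229215691; y_7 = 11·10222212 + 2·55989361 = 224423054.
  From (x_7, y_7) = (1229215691, 224423054): x_8 = 11·1229215691 + 30·2·224423054 = 26986755841; y_8 = 11·224423054 + 2·1229215691 = 4927084976.
Step 3: Verify x_8² - 30·y_8² = 728284990821747617281 - 728284990821747617280 = 1 (should be 1). ✓

(x_1, y_1) = (11, 2); (x_8, y_8) = (26986755841, 4927084976).


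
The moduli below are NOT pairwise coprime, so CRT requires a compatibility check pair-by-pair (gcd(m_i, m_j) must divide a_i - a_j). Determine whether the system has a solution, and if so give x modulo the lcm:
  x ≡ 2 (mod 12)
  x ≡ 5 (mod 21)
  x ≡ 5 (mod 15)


Moduli 12, 21, 15 are not pairwise coprime, so CRT works modulo lcm(m_i) when all pairwise compatibility conditions hold.
Pairwise compatibility: gcd(m_i, m_j) must divide a_i - a_j for every pair.
Merge one congruence at a time:
  Start: x ≡ 2 (mod 12).
  Combine with x ≡ 5 (mod 21): gcd(12, 21) = 3; 5 - 2 = 3, which IS divisible by 3, so compatible.
    Write x = 2 + 12·t and substitute into x ≡ 5 (mod 21): 12·t ≡ 5 − 2 = 3 (mod 21).
    Divide the congruence (and modulus) by g = 3: 4·t ≡ 1 (mod 7).
    The inverse of 4 mod 7 is 2 (since 4·2 = 8 = 1·7 + 1), so t ≡ 2·1 = 2 ≡ 2 (mod 7).
    Then x = 2 + 12·2 = 26, valid modulo lcm(12, 21) = 84: x ≡ 26 (mod 84).
  Combine with x ≡ 5 (mod 15): gcd(84, 15) = 3; 5 - 26 = -21, which IS divisible by 3, so compatible.
    Write x = 26 + 84·t and substitute into x ≡ 5 (mod 15): 84·t ≡ 5 − 26 = -21 (mod 15).
    Divide the congruence (and modulus) by g = 3: 28·t ≡ -7 (mod 5).
    Reduce coefficients mod 5: 3·t ≡ 3 (mod 5).
    The inverse of 3 mod 5 is 2 (since 3·2 = 6 = 1·5 + 1), so t ≡ 2·3 = 6 ≡ 1 (mod 5).
    Then x = 26 + 84·1 = 110, valid modulo lcm(84, 15) = 420: x ≡ 110 (mod 420).
Verify: 110 mod 12 = 2, 110 mod 21 = 5, 110 mod 15 = 5.

x ≡ 110 (mod 420).


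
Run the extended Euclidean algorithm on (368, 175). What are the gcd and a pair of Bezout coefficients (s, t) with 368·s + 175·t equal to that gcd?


Euclidean algorithm on (368, 175) — divide until remainder is 0:
  368 = 2 · 175 + 18
  175 = 9 · 18 + 13
  18 = 1 · 13 + 5
  13 = 2 · 5 + 3
  5 = 1 · 3 + 2
  3 = 1 · 2 + 1
  2 = 2 · 1 + 0
gcd(368, 175) = 1.
Track Bezout coefficients alongside the remainders: start with r₀ = 368 = a·1 + b·0 (s = 1, t = 0) and r₁ = 175 = a·0 + b·1 (s = 0, t = 1); each new remainder r_{k+1} = r_{k-1} − q_k·r_k inherits s_{k+1} = s_{k-1} − q_k·s_k, t_{k+1} = t_{k-1} − q_k·t_k, so r_k = a·s_k + b·t_k at every step:
  q = 2: r = 18, s = 1 − 2·0 = 1, t = 0 − 2·1 = -2  (check: 368·1 + 175·(-2) = 18)
  q = 9: r = 13, s = 0 − 9·1 = -9, t = 1 − 9·(-2) = 19  (check: 368·(-9) + 175·19 = 13)
  q = 1: r = 5, s = 1 − 1·(-9) = 10, t = -2 − 1·19 = -21  (check: 368·10 + 175·(-21) = 5)
  q = 2: r = 3, s = -9 − 2·10 = -29, t = 19 − 2·(-21) = 61  (check: 368·(-29) + 175·61 = 3)
  q = 1: r = 2, s = 10 − 1·(-29) = 39, t = -21 − 1·61 = -82  (check: 368·39 + 175·(-82) = 2)
  q = 1: r = 1, s = -29 − 1·39 = -68, t = 61 − 1·(-82) = 143  (check: 368·(-68) + 175·143 = 1)
The row with r = 1 (the gcd) gives the Bezout coefficients s = -68, t = 143.
Result: 368 · (-68) + 175 · (143) = 1.

gcd(368, 175) = 1; s = -68, t = 143 (check: 368·(-68) + 175·143 = 1).


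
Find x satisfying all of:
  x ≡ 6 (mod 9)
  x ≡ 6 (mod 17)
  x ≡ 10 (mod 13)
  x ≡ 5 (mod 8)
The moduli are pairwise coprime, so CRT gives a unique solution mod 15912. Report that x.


Product of moduli M = 9 · 17 · 13 · 8 = 15912.
Merge one congruence at a time:
  Start: x ≡ 6 (mod 9).
  Combine with x ≡ 6 (mod 17); new modulus lcm = 153.
    Write x = 6 + 9·t and substitute into x ≡ 6 (mod 17): 9·t ≡ 6 − 6 = 0 (mod 17).
    The inverse of 9 mod 17 is 2 (since 9·2 = 18 = 1·17 + 1), so t ≡ 2·0 = 0 ≡ 0 (mod 17).
    Then x = 6 + 9·0 = 6, valid modulo lcm(9, 17) = 153: x ≡ 6 (mod 153).
  Combine with x ≡ 10 (mod 13); new modulus lcm = 1989.
    Write x = 6 + 153·t and substitute into x ≡ 10 (mod 13): 153·t ≡ 10 − 6 = 4 (mod 13).
    Reduce coefficients mod 13: 10·t ≡ 4 (mod 13).
    The inverse of 10 mod 13 is 4 (since 10·4 = 40 = 3·13 + 1), so t ≡ 4·4 = 16 ≡ 3 (mod 13).
    Then x = 6 + 153·3 = 465, valid modulo lcm(153, 13) = 1989: x ≡ 465 (mod 1989).
  Combine with x ≡ 5 (mod 8); new modulus lcm = 15912.
    Write x = 465 + 1989·t and substitute into x ≡ 5 (mod 8): 1989·t ≡ 5 − 465 = -460 (mod 8).
    Reduce coefficients mod 8: 5·t ≡ 4 (mod 8).
    The inverse of 5 mod 8 is 5 (since 5·5 = 25 = 3·8 + 1), so t ≡ 5·4 = 20 ≡ 4 (mod 8).
    Then x = 465 + 1989·4 = 8421, valid modulo lcm(1989, 8) = 15912: x ≡ 8421 (mod 15912).
Verify against each original: 8421 mod 9 = 6, 8421 mod 17 = 6, 8421 mod 13 = 10, 8421 mod 8 = 5.

x ≡ 8421 (mod 15912).


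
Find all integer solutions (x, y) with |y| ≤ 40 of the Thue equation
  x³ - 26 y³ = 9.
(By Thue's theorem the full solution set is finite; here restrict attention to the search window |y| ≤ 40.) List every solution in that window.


The equation is x³ - 26y³ = 9. For fixed y, x³ = 26·y³ + 9, so a solution requires the RHS to be a perfect cube.
Strategy: iterate y from -40 to 40, compute RHS = 26·y³ + 9, and check whether it is a (positive or negative) perfect cube.
Check small values of y:
  y = 0: RHS = 9 is not a perfect cube.
  y = 1: RHS = 35 is not a perfect cube.
  y = -1: RHS = -17 is not a perfect cube.
  y = 2: RHS = 217 is not a perfect cube.
  y = -2: RHS = -199 is not a perfect cube.
  y = 3: RHS = 711 is not a perfect cube.
  y = -3: RHS = -693 is not a perfect cube.
Continuing the search up to |y| = 40 finds no solutions either.
No (x, y) in the scanned range satisfies the equation.

No integer solutions with |y| ≤ 40.


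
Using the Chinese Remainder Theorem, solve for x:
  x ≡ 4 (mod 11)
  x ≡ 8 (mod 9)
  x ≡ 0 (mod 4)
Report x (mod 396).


Moduli 11, 9, 4 are pairwise coprime; by CRT there is a unique solution modulo M = 11 · 9 · 4 = 396.
Solve pairwise, accumulating the modulus:
  Start with x ≡ 4 (mod 11).
  Combine with x ≡ 8 (mod 9): since gcd(11, 9) = 1, we get a unique residue mod 99.
    Write x = 4 + 11·t and substitute into x ≡ 8 (mod 9): 11·t ≡ 8 − 4 = 4 (mod 9).
    Reduce coefficients mod 9: 2·t ≡ 4 (mod 9).
    The inverse of 2 mod 9 is 5 (since 2·5 = 10 = 1·9 + 1), so t ≡ 5·4 = 20 ≡ 2 (mod 9).
    Then x = 4 + 11·2 = 26, valid modulo lcm(11, 9) = 99: x ≡ 26 (mod 99).
  Combine with x ≡ 0 (mod 4): since gcd(99, 4) = 1, we get a unique residue mod 396.
    Write x = 26 + 99·t and substitute into x ≡ 0 (mod 4): 99·t ≡ 0 − 26 = -26 (mod 4).
    Reduce coefficients mod 4: 3·t ≡ 2 (mod 4).
    The inverse of 3 mod 4 is 3 (since 3·3 = 9 = 2·4 + 1), so t ≡ 3·2 = 6 ≡ 2 (mod 4).
    Then x = 26 + 99·2 = 224, valid modulo lcm(99, 4) = 396: x ≡ 224 (mod 396).
Verify: 224 mod 11 = 4 ✓, 224 mod 9 = 8 ✓, 224 mod 4 = 0 ✓.

x ≡ 224 (mod 396).


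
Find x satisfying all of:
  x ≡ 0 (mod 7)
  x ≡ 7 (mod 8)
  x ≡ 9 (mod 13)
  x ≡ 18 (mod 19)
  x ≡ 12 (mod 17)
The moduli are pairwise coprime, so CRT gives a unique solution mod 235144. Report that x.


Product of moduli M = 7 · 8 · 13 · 19 · 17 = 235144.
Merge one congruence at a time:
  Start: x ≡ 0 (mod 7).
  Combine with x ≡ 7 (mod 8); new modulus lcm = 56.
    Write x = 0 + 7·t and substitute into x ≡ 7 (mod 8): 7·t ≡ 7 − 0 = 7 (mod 8).
    The inverse of 7 mod 8 is 7 (since 7·7 = 49 = 6·8 + 1), so t ≡ 7·7 = 49 ≡ 1 (mod 8).
    Then x = 0 + 7·1 = 7, valid modulo lcm(7, 8) = 56: x ≡ 7 (mod 56).
  Combine with x ≡ 9 (mod 13); new modulus lcm = 728.
    Write x = 7 + 56·t and substitute into x ≡ 9 (mod 13): 56·t ≡ 9 − 7 = 2 (mod 13).
    Reduce coefficients mod 13: 4·t ≡ 2 (mod 13).
    The inverse of 4 mod 13 is 10 (since 4·10 = 40 = 3·13 + 1), so t ≡ 10·2 = 20 ≡ 7 (mod 13).
    Then x = 7 + 56·7 = 399, valid modulo lcm(56, 13) = 728: x ≡ 399 (mod 728).
  Combine with x ≡ 18 (mod 19); new modulus lcm = 13832.
    Write x = 399 + 728·t and substitute into x ≡ 18 (mod 19): 728·t ≡ 18 − 399 = -381 (mod 19).
    Reduce coefficients mod 19: 6·t ≡ 18 (mod 19).
    The inverse of 6 mod 19 is 16 (since 6·16 = 96 = 5·19 + 1), so t ≡ 16·18 = 288 ≡ 3 (mod 19).
    Then x = 399 + 728·3 = 2583, valid modulo lcm(728, 19) = 13832: x ≡ 2583 (mod 13832).
  Combine with x ≡ 12 (mod 17); new modulus lcm = 235144.
    Write x = 2583 + 13832·t and substitute into x ≡ 12 (mod 17): 13832·t ≡ 12 − 2583 = -2571 (mod 17).
    Reduce coefficients mod 17: 11·t ≡ 13 (mod 17).
    The inverse of 11 mod 17 is 14 (since 11·14 = 154 = 9·17 + 1), so t ≡ 14·13 = 182 ≡ 12 (mod 17).
    Then x = 2583 + 13832·12 = 168567, valid modulo lcm(13832, 17) = 235144: x ≡ 168567 (mod 235144).
Verify against each original: 168567 mod 7 = 0, 168567 mod 8 = 7, 168567 mod 13 = 9, 168567 mod 19 = 18, 168567 mod 17 = 12.

x ≡ 168567 (mod 235144).


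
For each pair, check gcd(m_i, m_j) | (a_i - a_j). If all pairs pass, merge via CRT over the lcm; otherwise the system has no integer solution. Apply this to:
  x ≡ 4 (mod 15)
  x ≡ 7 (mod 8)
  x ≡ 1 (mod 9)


Moduli 15, 8, 9 are not pairwise coprime, so CRT works modulo lcm(m_i) when all pairwise compatibility conditions hold.
Pairwise compatibility: gcd(m_i, m_j) must divide a_i - a_j for every pair.
Merge one congruence at a time:
  Start: x ≡ 4 (mod 15).
  Combine with x ≡ 7 (mod 8): gcd(15, 8) = 1; 7 - 4 = 3, which IS divisible by 1, so compatible.
    Write x = 4 + 15·t and substitute into x ≡ 7 (mod 8): 15·t ≡ 7 − 4 = 3 (mod 8).
    Reduce coefficients mod 8: 7·t ≡ 3 (mod 8).
    The inverse of 7 mod 8 is 7 (since 7·7 = 49 = 6·8 + 1), so t ≡ 7·3 = 21 ≡ 5 (mod 8).
    Then x = 4 + 15·5 = 79, valid modulo lcm(15, 8) = 120: x ≡ 79 (mod 120).
  Combine with x ≡ 1 (mod 9): gcd(120, 9) = 3; 1 - 79 = -78, which IS divisible by 3, so compatible.
    Write x = 79 + 120·t and substitute into x ≡ 1 (mod 9): 120·t ≡ 1 − 79 = -78 (mod 9).
    Divide the congruence (and modulus) by g = 3: 40·t ≡ -26 (mod 3).
    Reduce coefficients mod 3: 1·t ≡ 1 (mod 3).
    So t ≡ 1 (mod 3).
    Then x = 79 + 120·1 = 199, valid modulo lcm(120, 9) = 360: x ≡ 199 (mod 360).
Verify: 199 mod 15 = 4, 199 mod 8 = 7, 199 mod 9 = 1.

x ≡ 199 (mod 360).


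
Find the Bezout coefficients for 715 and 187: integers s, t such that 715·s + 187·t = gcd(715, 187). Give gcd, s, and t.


Euclidean algorithm on (715, 187) — divide until remainder is 0:
  715 = 3 · 187 + 154
  187 = 1 · 154 + 33
  154 = 4 · 33 + 22
  33 = 1 · 22 + 11
  22 = 2 · 11 + 0
gcd(715, 187) = 11.
Track Bezout coefficients alongside the remainders: start with r₀ = 715 = a·1 + b·0 (s = 1, t = 0) and r₁ = 187 = a·0 + b·1 (s = 0, t = 1); each new remainder r_{k+1} = r_{k-1} − q_k·r_k inherits s_{k+1} = s_{k-1} − q_k·s_k, t_{k+1} = t_{k-1} − q_k·t_k, so r_k = a·s_k + b·t_k at every step:
  q = 3: r = 154, s = 1 − 3·0 = 1, t = 0 − 3·1 = -3  (check: 715·1 + 187·(-3) = 154)
  q = 1: r = 33, s = 0 − 1·1 = -1, t = 1 − 1·(-3) = 4  (check: 715·(-1) + 187·4 = 33)
  q = 4: r = 22, s = 1 − 4·(-1) = 5, t = -3 − 4·4 = -19  (check: 715·5 + 187·(-19) = 22)
  q = 1: r = 11, s = -1 − 1·5 = -6, t = 4 − 1·(-19) = 23  (check: 715·(-6) + 187·23 = 11)
The row with r = 11 (the gcd) gives the Bezout coefficients s = -6, t = 23.
Result: 715 · (-6) + 187 · (23) = 11.

gcd(715, 187) = 11; s = -6, t = 23 (check: 715·(-6) + 187·23 = 11).


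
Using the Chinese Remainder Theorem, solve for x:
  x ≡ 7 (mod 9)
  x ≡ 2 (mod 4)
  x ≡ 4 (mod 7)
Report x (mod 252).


Moduli 9, 4, 7 are pairwise coprime; by CRT there is a unique solution modulo M = 9 · 4 · 7 = 252.
Solve pairwise, accumulating the modulus:
  Start with x ≡ 7 (mod 9).
  Combine with x ≡ 2 (mod 4): since gcd(9, 4) = 1, we get a unique residue mod 36.
    Write x = 7 + 9·t and substitute into x ≡ 2 (mod 4): 9·t ≡ 2 − 7 = -5 (mod 4).
    Reduce coefficients mod 4: 1·t ≡ 3 (mod 4).
    So t ≡ 3 (mod 4).
    Then x = 7 + 9·3 = 34, valid modulo lcm(9, 4) = 36: x ≡ 34 (mod 36).
  Combine with x ≡ 4 (mod 7): since gcd(36, 7) = 1, we get a unique residue mod 252.
    Write x = 34 + 36·t and substitute into x ≡ 4 (mod 7): 36·t ≡ 4 − 34 = -30 (mod 7).
    Reduce coefficients mod 7: 1·t ≡ 5 (mod 7).
    So t ≡ 5 (mod 7).
    Then x = 34 + 36·5 = 214, valid modulo lcm(36, 7) = 252: x ≡ 214 (mod 252).
Verify: 214 mod 9 = 7 ✓, 214 mod 4 = 2 ✓, 214 mod 7 = 4 ✓.

x ≡ 214 (mod 252).


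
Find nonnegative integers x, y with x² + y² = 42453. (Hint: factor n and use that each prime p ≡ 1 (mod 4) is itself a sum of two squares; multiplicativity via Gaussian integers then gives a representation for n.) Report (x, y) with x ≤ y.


Step 1: Factor n = 42453 = 3^2 · 53 · 89.
Step 2: Check the mod-4 condition on each prime factor: 3 ≡ 3 (mod 4), exponent 2 (must be even); 53 ≡ 1 (mod 4), exponent 1; 89 ≡ 1 (mod 4), exponent 1.
All primes ≡ 3 (mod 4) appear to even exponent (or don't appear), so by the two-squares theorem n IS expressible as a sum of two squares.
Step 3: Build a representation. Group n = k² · m with k = 3 and m = 53 · 89 = 4717 (a product of primes ≡ 1 (mod 4)); a representation of m scales to one of n via (k·x)² + (k·y)² = k²(x² + y²). Each prime p ≡ 1 (mod 4) is itself a sum of two squares; find a² by testing p − a² for a perfect square:
  53: 53 − 1² = 52, 53 − 2² = 49 = 7² ⇒ 53 = 2² + 7².
  89: 89 − 1² = 88, 89 − 2² = 85, 89 − 3² = 80, 89 − 4² = 73, 89 − 5² = 64 = 8² ⇒ 89 = 5² + 8².
  Combine using the Brahmagupta–Fibonacci identity (a² + b²)(c² + d²) = (ac − bd)² + (ad + bc)² = (ac + bd)² + (ad − bc)²:
  53 · 89 = 4717: from (2² + 7²)(5² + 8²), take (2·5 − 7·8, 2·8 + 7·5) = (10 − 56, 16 + 35) = (-46, 51); dropping signs (only squares matter) gives (46, 51); check 46² + 51² = 2116 + 2601 = 4717 ✓.
  Scale by k = 3: (3·46, 3·51) = (138, 153).
Step 4: Order so x ≤ y and verify: 138² + 153² = 19044 + 23409 = 42453 = n. ✓

n = 42453 = 138² + 153² (one valid representation with x ≤ y).


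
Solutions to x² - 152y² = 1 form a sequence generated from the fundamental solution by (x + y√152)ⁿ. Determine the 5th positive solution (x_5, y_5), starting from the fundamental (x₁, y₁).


Step 1: Find the fundamental solution (x₁, y₁) of x² - 152y² = 1.
  Expand √152 as a continued fraction. a₀ = ⌊√152⌋ = 12; iterate m_{k+1} = d_k·a_k − m_k, d_{k+1} = (152 − m_{k+1}²)/d_k, a_{k+1} = ⌊(a₀ + m_{k+1})/d_{k+1}⌋ (starting m₀ = 0, d₀ = 1), with convergents p_k = a_k·p_{k-1} + p_{k-2}, q_k = a_k·q_{k-1} + q_{k-2} (p₋₁ = 1, q₋₁ = 0):
  k = 0: a₀ = 12; p₀/q₀ = 12/1; p₀² − 152·q₀² = 144 − 152 = -8.
  k = 1: m = 12, d = 8, a = ⌊(12 + 12)/8⌋ = 3; p/q = (3·12 + 1)/(3·1 + 0) = 37/3; p² − 152·q² = 1369 − 1368 = 1.
  The first convergent with p² − 152·q² = 1 gives the fundamental solution (x₁, y₁) = (37, 3).
Step 2: Apply the recurrence (x_{n+1}, y_{n+1}) = (x₁x_n + 152y₁y_n, x₁y_n + y₁x_n) repeatedly.
  From (x_1, y_1) = (37, 3): x_2 = 37·37 + 152·3·3 = 2737; y_2 = 37·3 + 3·37 = 222.
  From (x_2, y_2) = (2737, 222): x_3 = 37·2737 + 152·3·222 = 202501; y_3 = 37·222 + 3·2737 = 16425.
  From (x_3, y_3) = (202501, 16425): x_4 = 37·202501 + 152·3·16425 = 14982337; y_4 = 37·16425 + 3·202501 = 1215228.
  From (x_4, y_4) = (14982337, 1215228): x_5 = 37·14982337 + 152·3·1215228 = 1108490437; y_5 = 37·1215228 + 3·14982337 = 89910447.
Step 3: Verify x_5² - 152·y_5² = 1228751048920450969 - 1228751048920450968 = 1 (should be 1). ✓

(x_1, y_1) = (37, 3); (x_5, y_5) = (1108490437, 89910447).


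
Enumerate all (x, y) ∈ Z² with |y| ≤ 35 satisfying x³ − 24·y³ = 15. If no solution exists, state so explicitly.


The equation is x³ - 24y³ = 15. For fixed y, x³ = 24·y³ + 15, so a solution requires the RHS to be a perfect cube.
Strategy: iterate y from -35 to 35, compute RHS = 24·y³ + 15, and check whether it is a (positive or negative) perfect cube.
Check small values of y:
  y = 0: RHS = 15 is not a perfect cube.
  y = 1: RHS = 39 is not a perfect cube.
  y = -1: RHS = -9 is not a perfect cube.
  y = 2: RHS = 207 is not a perfect cube.
  y = -2: RHS = -177 is not a perfect cube.
  y = 3: RHS = 663 is not a perfect cube.
  y = -3: RHS = -633 is not a perfect cube.
Continuing the search up to |y| = 35 finds no solutions either.
No (x, y) in the scanned range satisfies the equation.

No integer solutions with |y| ≤ 35.


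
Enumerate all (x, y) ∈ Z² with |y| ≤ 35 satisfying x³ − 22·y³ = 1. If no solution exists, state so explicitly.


The equation is x³ - 22y³ = 1. For fixed y, x³ = 22·y³ + 1, so a solution requires the RHS to be a perfect cube.
Strategy: iterate y from -35 to 35, compute RHS = 22·y³ + 1, and check whether it is a (positive or negative) perfect cube.
Check small values of y:
  y = 0: RHS = 1 = (1)³ ⇒ x = 1 works.
  y = 1: RHS = 23 is not a perfect cube.
  y = -1: RHS = -21 is not a perfect cube.
  y = 2: RHS = 177 is not a perfect cube.
  y = -2: RHS = -175 is not a perfect cube.
  y = 3: RHS = 595 is not a perfect cube.
  y = -3: RHS = -593 is not a perfect cube.
Continuing the search up to |y| = 35 finds no further solutions beyond those listed.
Collected solutions: (1, 0).

Solutions (with |y| ≤ 35): (1, 0).


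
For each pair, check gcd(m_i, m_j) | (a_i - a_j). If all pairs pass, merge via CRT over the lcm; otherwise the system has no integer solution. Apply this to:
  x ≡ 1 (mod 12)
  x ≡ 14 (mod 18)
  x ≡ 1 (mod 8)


Moduli 12, 18, 8 are not pairwise coprime, so CRT works modulo lcm(m_i) when all pairwise compatibility conditions hold.
Pairwise compatibility: gcd(m_i, m_j) must divide a_i - a_j for every pair.
Merge one congruence at a time:
  Start: x ≡ 1 (mod 12).
  Combine with x ≡ 14 (mod 18): gcd(12, 18) = 6, and 14 - 1 = 13 is NOT divisible by 6.
    ⇒ system is inconsistent (no integer solution).

No solution (the system is inconsistent).


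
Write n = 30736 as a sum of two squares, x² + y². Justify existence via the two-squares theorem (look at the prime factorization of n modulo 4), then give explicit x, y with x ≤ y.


Step 1: Factor n = 30736 = 2^4 · 17 · 113.
Step 2: Check the mod-4 condition on each prime factor: 2 = 2 (special); 17 ≡ 1 (mod 4), exponent 1; 113 ≡ 1 (mod 4), exponent 1.
All primes ≡ 3 (mod 4) appear to even exponent (or don't appear), so by the two-squares theorem n IS expressible as a sum of two squares.
Step 3: Build a representation. Group n = k² · m with k = 4 and m = 17 · 113 = 1921 (a product of primes ≡ 1 (mod 4)); a representation of m scales to one of n via (k·x)² + (k·y)² = k²(x² + y²). Each prime p ≡ 1 (mod 4) is itself a sum of two squares; find a² by testing p − a² for a perfect square:
  17: 17 − 1² = 16 = 4² ⇒ 17 = 1² + 4².
  113: 113 − 1² = 112, 113 − 2² = 109, 113 − 3² = 104, 113 − 4² = 97, 113 − 5² = 88, 113 − 6² = 77, 113 − 7² = 64 = 8² ⇒ 113 = 7² + 8².
  Combine using the Brahmagupta–Fibonacci identity (a² + b²)(c² + d²) = (ac − bd)² + (ad + bc)² = (ac + bd)² + (ad − bc)²:
  17 · 113 = 1921: from (1² + 4²)(7² + 8²), take (1·7 − 4·8, 1·8 + 4·7) = (7 − 32, 8 + 28) = (-25, 36); dropping signs (only squares matter) gives (25, 36); check 25² + 36² = 625 + 1296 = 1921 ✓.
  Scale by k = 4: (4·25, 4·36) = (100, 144).
Step 4: Order so x ≤ y and verify: 100² + 144² = 10000 + 20736 = 30736 = n. ✓

n = 30736 = 100² + 144² (one valid representation with x ≤ y).


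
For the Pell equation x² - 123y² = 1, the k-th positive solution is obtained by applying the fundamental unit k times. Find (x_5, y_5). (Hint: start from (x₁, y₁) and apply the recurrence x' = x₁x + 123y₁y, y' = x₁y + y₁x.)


Step 1: Find the fundamental solution (x₁, y₁) of x² - 123y² = 1.
  Expand √123 as a continued fraction. a₀ = ⌊√123⌋ = 11; iterate m_{k+1} = d_k·a_k − m_k, d_{k+1} = (123 − m_{k+1}²)/d_k, a_{k+1} = ⌊(a₀ + m_{k+1})/d_{k+1}⌋ (starting m₀ = 0, d₀ = 1), with convergents p_k = a_k·p_{k-1} + p_{k-2}, q_k = a_k·q_{k-1} + q_{k-2} (p₋₁ = 1, q₋₁ = 0):
  k = 0: a₀ = 11; p₀/q₀ = 11/1; p₀² − 123·q₀² = 121 − 123 = -2.
  k = 1: m = 11, d = 2, a = ⌊(11 + 11)/2⌋ = 11; p/q = (11·11 + 1)/(11·1 + 0) = 122/11; p² − 123·q² = 14884 − 14883 = 1.
  The first convergent with p² − 123·q² = 1 gives the fundamental solution (x₁, y₁) = (122, 11).
Step 2: Apply the recurrence (x_{n+1}, y_{n+1}) = (x₁x_n + 123y₁y_n, x₁y_n + y₁x_n) repeatedly.
  From (x_1, y_1) = (122, 11): x_2 = 122·122 + 123·11·11 = 29767; y_2 = 122·11 + 11·122 = 2684.
  From (x_2, y_2) = (29767, 2684): x_3 = 122·29767 + 123·11·2684 = 7263026; y_3 = 122·2684 + 11·29767 = 654885.
  From (x_3, y_3) = (7263026, 654885): x_4 = 122·7263026 + 123·11·654885 = 1772148577; y_4 = 122·654885 + 11·7263026 = 159789256.
  From (x_4, y_4) = (1772148577, 159789256): x_5 = 122·1772148577 + 123·11·159789256 = 432396989762; y_5 = 122·159789256 + 11·1772148577 = 38987923579.
Step 3: Verify x_5² - 123·y_5² = 186967156755239132816644 - 186967156755239132816643 = 1 (should be 1). ✓

(x_1, y_1) = (122, 11); (x_5, y_5) = (432396989762, 38987923579).


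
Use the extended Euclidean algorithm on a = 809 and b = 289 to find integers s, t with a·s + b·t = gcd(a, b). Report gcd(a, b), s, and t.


Euclidean algorithm on (809, 289) — divide until remainder is 0:
  809 = 2 · 289 + 231
  289 = 1 · 231 + 58
  231 = 3 · 58 + 57
  58 = 1 · 57 + 1
  57 = 57 · 1 + 0
gcd(809, 289) = 1.
Track Bezout coefficients alongside the remainders: start with r₀ = 809 = a·1 + b·0 (s = 1, t = 0) and r₁ = 289 = a·0 + b·1 (s = 0, t = 1); each new remainder r_{k+1} = r_{k-1} − q_k·r_k inherits s_{k+1} = s_{k-1} − q_k·s_k, t_{k+1} = t_{k-1} − q_k·t_k, so r_k = a·s_k + b·t_k at every step:
  q = 2: r = 231, s = 1 − 2·0 = 1, t = 0 − 2·1 = -2  (check: 809·1 + 289·(-2) = 231)
  q = 1: r = 58, s = 0 − 1·1 = -1, t = 1 − 1·(-2) = 3  (check: 809·(-1) + 289·3 = 58)
  q = 3: r = 57, s = 1 − 3·(-1) = 4, t = -2 − 3·3 = -11  (check: 809·4 + 289·(-11) = 57)
  q = 1: r = 1, s = -1 − 1·4 = -5, t = 3 − 1·(-11) = 14  (check: 809·(-5) + 289·14 = 1)
The row with r = 1 (the gcd) gives the Bezout coefficients s = -5, t = 14.
Result: 809 · (-5) + 289 · (14) = 1.

gcd(809, 289) = 1; s = -5, t = 14 (check: 809·(-5) + 289·14 = 1).


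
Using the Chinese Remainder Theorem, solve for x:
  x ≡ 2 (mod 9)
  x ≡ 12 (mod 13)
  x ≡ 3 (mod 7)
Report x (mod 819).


Moduli 9, 13, 7 are pairwise coprime; by CRT there is a unique solution modulo M = 9 · 13 · 7 = 819.
Solve pairwise, accumulating the modulus:
  Start with x ≡ 2 (mod 9).
  Combine with x ≡ 12 (mod 13): since gcd(9, 13) = 1, we get a unique residue mod 117.
    Write x = 2 + 9·t and substitute into x ≡ 12 (mod 13): 9·t ≡ 12 − 2 = 10 (mod 13).
    The inverse of 9 mod 13 is 3 (since 9·3 = 27 = 2·13 + 1), so t ≡ 3·10 = 30 ≡ 4 (mod 13).
    Then x = 2 + 9·4 = 38, valid modulo lcm(9, 13) = 117: x ≡ 38 (mod 117).
  Combine with x ≡ 3 (mod 7): since gcd(117, 7) = 1, we get a unique residue mod 819.
    Write x = 38 + 117·t and substitute into x ≡ 3 (mod 7): 117·t ≡ 3 − 38 = -35 (mod 7).
    Reduce coefficients mod 7: 5·t ≡ 0 (mod 7).
    The inverse of 5 mod 7 is 3 (since 5·3 = 15 = 2·7 + 1), so t ≡ 3·0 = 0 ≡ 0 (mod 7).
    Then x = 38 + 117·0 = 38, valid modulo lcm(117, 7) = 819: x ≡ 38 (mod 819).
Verify: 38 mod 9 = 2 ✓, 38 mod 13 = 12 ✓, 38 mod 7 = 3 ✓.

x ≡ 38 (mod 819).


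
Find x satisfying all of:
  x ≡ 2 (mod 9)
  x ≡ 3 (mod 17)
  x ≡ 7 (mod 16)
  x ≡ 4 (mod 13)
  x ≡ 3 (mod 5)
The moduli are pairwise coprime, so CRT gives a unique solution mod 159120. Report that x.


Product of moduli M = 9 · 17 · 16 · 13 · 5 = 159120.
Merge one congruence at a time:
  Start: x ≡ 2 (mod 9).
  Combine with x ≡ 3 (mod 17); new modulus lcm = 153.
    Write x = 2 + 9·t and substitute into x ≡ 3 (mod 17): 9·t ≡ 3 − 2 = 1 (mod 17).
    The inverse of 9 mod 17 is 2 (since 9·2 = 18 = 1·17 + 1), so t ≡ 2·1 = 2 ≡ 2 (mod 17).
    Then x = 2 + 9·2 = 20, valid modulo lcm(9, 17) = 153: x ≡ 20 (mod 153).
  Combine with x ≡ 7 (mod 16); new modulus lcm = 2448.
    Write x = 20 + 153·t and substitute into x ≡ 7 (mod 16): 153·t ≡ 7 − 20 = -13 (mod 16).
    Reduce coefficients mod 16: 9·t ≡ 3 (mod 16).
    The inverse of 9 mod 16 is 9 (since 9·9 = 81 = 5·16 + 1), so t ≡ 9·3 = 27 ≡ 11 (mod 16).
    Then x = 20 + 153·11 = 1703, valid modulo lcm(153, 16) = 2448: x ≡ 1703 (mod 2448).
  Combine with x ≡ 4 (mod 13); new modulus lcm = 31824.
    Write x = 1703 + 2448·t and substitute into x ≡ 4 (mod 13): 2448·t ≡ 4 − 1703 = -1699 (mod 13).
    Reduce coefficients mod 13: 4·t ≡ 4 (mod 13).
    The inverse of 4 mod 13 is 10 (since 4·10 = 40 = 3·13 + 1), so t ≡ 10·4 = 40 ≡ 1 (mod 13).
    Then x = 1703 + 2448·1 = 4151, valid modulo lcm(2448, 13) = 31824: x ≡ 4151 (mod 31824).
  Combine with x ≡ 3 (mod 5); new modulus lcm = 159120.
    Write x = 4151 + 31824·t and substitute into x ≡ 3 (mod 5): 31824·t ≡ 3 − 4151 = -4148 (mod 5).
    Reduce coefficients mod 5: 4·t ≡ 2 (mod 5).
    The inverse of 4 mod 5 is 4 (since 4·4 = 16 = 3·5 + 1), so t ≡ 4·2 = 8 ≡ 3 (mod 5).
    Then x = 4151 + 31824·3 = 99623, valid modulo lcm(31824, 5) = 159120: x ≡ 99623 (mod 159120).
Verify against each original: 99623 mod 9 = 2, 99623 mod 17 = 3, 99623 mod 16 = 7, 99623 mod 13 = 4, 99623 mod 5 = 3.

x ≡ 99623 (mod 159120).


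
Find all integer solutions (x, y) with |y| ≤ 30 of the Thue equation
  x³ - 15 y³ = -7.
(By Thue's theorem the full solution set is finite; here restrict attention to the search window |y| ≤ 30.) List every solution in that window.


The equation is x³ - 15y³ = -7. For fixed y, x³ = 15·y³ − 7, so a solution requires the RHS to be a perfect cube.
Strategy: iterate y from -30 to 30, compute RHS = 15·y³ − 7, and check whether it is a (positive or negative) perfect cube.
Check small values of y:
  y = 0: RHS = -7 is not a perfect cube.
  y = 1: RHS = 8 = (2)³ ⇒ x = 2 works.
  y = -1: RHS = -22 is not a perfect cube.
  y = 2: RHS = 113 is not a perfect cube.
  y = -2: RHS = -127 is not a perfect cube.
  y = 3: RHS = 398 is not a perfect cube.
  y = -3: RHS = -412 is not a perfect cube.
Continuing the search up to |y| = 30 finds no further solutions beyond those listed.
Collected solutions: (2, 1).

Solutions (with |y| ≤ 30): (2, 1).


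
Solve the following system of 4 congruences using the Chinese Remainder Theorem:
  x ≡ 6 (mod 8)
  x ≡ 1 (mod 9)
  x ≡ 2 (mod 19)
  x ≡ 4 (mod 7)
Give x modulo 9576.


Product of moduli M = 8 · 9 · 19 · 7 = 9576.
Merge one congruence at a time:
  Start: x ≡ 6 (mod 8).
  Combine with x ≡ 1 (mod 9); new modulus lcm = 72.
    Write x = 6 + 8·t and substitute into x ≡ 1 (mod 9): 8·t ≡ 1 − 6 = -5 (mod 9).
    Reduce coefficients mod 9: 8·t ≡ 4 (mod 9).
    The inverse of 8 mod 9 is 8 (since 8·8 = 64 = 7·9 + 1), so t ≡ 8·4 = 32 ≡ 5 (mod 9).
    Then x = 6 + 8·5 = 46, valid modulo lcm(8, 9) = 72: x ≡ 46 (mod 72).
  Combine with x ≡ 2 (mod 19); new modulus lcm = 1368.
    Write x = 46 + 72·t and substitute into x ≡ 2 (mod 19): 72·t ≡ 2 − 46 = -44 (mod 19).
    Reduce coefficients mod 19: 15·t ≡ 13 (mod 19).
    The inverse of 15 mod 19 is 14 (since 15·14 = 210 = 11·19 + 1), so t ≡ 14·13 = 182 ≡ 11 (mod 19).
    Then x = 46 + 72·11 = 838, valid modulo lcm(72, 19) = 1368: x ≡ 838 (mod 1368).
  Combine with x ≡ 4 (mod 7); new modulus lcm = 9576.
    Write x = 838 + 1368·t and substitute into x ≡ 4 (mod 7): 1368·t ≡ 4 − 838 = -834 (mod 7).
    Reduce coefficients mod 7: 3·t ≡ 6 (mod 7).
    The inverse of 3 mod 7 is 5 (since 3·5 = 15 = 2·7 + 1), so t ≡ 5·6 = 30 ≡ 2 (mod 7).
    Then x = 838 + 1368·2 = 3574, valid modulo lcm(1368, 7) = 9576: x ≡ 3574 (mod 9576).
Verify against each original: 3574 mod 8 = 6, 3574 mod 9 = 1, 3574 mod 19 = 2, 3574 mod 7 = 4.

x ≡ 3574 (mod 9576).


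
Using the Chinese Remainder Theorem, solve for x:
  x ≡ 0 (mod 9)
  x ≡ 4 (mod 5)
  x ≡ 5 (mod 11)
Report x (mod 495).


Moduli 9, 5, 11 are pairwise coprime; by CRT there is a unique solution modulo M = 9 · 5 · 11 = 495.
Solve pairwise, accumulating the modulus:
  Start with x ≡ 0 (mod 9).
  Combine with x ≡ 4 (mod 5): since gcd(9, 5) = 1, we get a unique residue mod 45.
    Write x = 0 + 9·t and substitute into x ≡ 4 (mod 5): 9·t ≡ 4 − 0 = 4 (mod 5).
    Reduce coefficients mod 5: 4·t ≡ 4 (mod 5).
    The inverse of 4 mod 5 is 4 (since 4·4 = 16 = 3·5 + 1), so t ≡ 4·4 = 16 ≡ 1 (mod 5).
    Then x = 0 + 9·1 = 9, valid modulo lcm(9, 5) = 45: x ≡ 9 (mod 45).
  Combine with x ≡ 5 (mod 11): since gcd(45, 11) = 1, we get a unique residue mod 495.
    Write x = 9 + 45·t and substitute into x ≡ 5 (mod 11): 45·t ≡ 5 − 9 = -4 (mod 11).
    Reduce coefficients mod 11: 1·t ≡ 7 (mod 11).
    So t ≡ 7 (mod 11).
    Then x = 9 + 45·7 = 324, valid modulo lcm(45, 11) = 495: x ≡ 324 (mod 495).
Verify: 324 mod 9 = 0 ✓, 324 mod 5 = 4 ✓, 324 mod 11 = 5 ✓.

x ≡ 324 (mod 495).


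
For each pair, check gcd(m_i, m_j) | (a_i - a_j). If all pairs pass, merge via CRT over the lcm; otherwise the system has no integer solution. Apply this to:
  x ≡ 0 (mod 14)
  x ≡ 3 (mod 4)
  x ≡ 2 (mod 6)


Moduli 14, 4, 6 are not pairwise coprime, so CRT works modulo lcm(m_i) when all pairwise compatibility conditions hold.
Pairwise compatibility: gcd(m_i, m_j) must divide a_i - a_j for every pair.
Merge one congruence at a time:
  Start: x ≡ 0 (mod 14).
  Combine with x ≡ 3 (mod 4): gcd(14, 4) = 2, and 3 - 0 = 3 is NOT divisible by 2.
    ⇒ system is inconsistent (no integer solution).

No solution (the system is inconsistent).


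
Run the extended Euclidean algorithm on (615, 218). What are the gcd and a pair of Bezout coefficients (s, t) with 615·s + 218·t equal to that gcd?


Euclidean algorithm on (615, 218) — divide until remainder is 0:
  615 = 2 · 218 + 179
  218 = 1 · 179 + 39
  179 = 4 · 39 + 23
  39 = 1 · 23 + 16
  23 = 1 · 16 + 7
  16 = 2 · 7 + 2
  7 = 3 · 2 + 1
  2 = 2 · 1 + 0
gcd(615, 218) = 1.
Track Bezout coefficients alongside the remainders: start with r₀ = 615 = a·1 + b·0 (s = 1, t = 0) and r₁ = 218 = a·0 + b·1 (s = 0, t = 1); each new remainder r_{k+1} = r_{k-1} − q_k·r_k inherits s_{k+1} = s_{k-1} − q_k·s_k, t_{k+1} = t_{k-1} − q_k·t_k, so r_k = a·s_k + b·t_k at every step:
  q = 2: r = 179, s = 1 − 2·0 = 1, t = 0 − 2·1 = -2  (check: 615·1 + 218·(-2) = 179)
  q = 1: r = 39, s = 0 − 1·1 = -1, t = 1 − 1·(-2) = 3  (check: 615·(-1) + 218·3 = 39)
  q = 4: r = 23, s = 1 − 4·(-1) = 5, t = -2 − 4·3 = -14  (check: 615·5 + 218·(-14) = 23)
  q = 1: r = 16, s = -1 − 1·5 = -6, t = 3 − 1·(-14) = 17  (check: 615·(-6) + 218·17 = 16)
  q = 1: r = 7, s = 5 − 1·(-6) = 11, t = -14 − 1·17 = -31  (check: 615·11 + 218·(-31) = 7)
  q = 2: r = 2, s = -6 − 2·11 = -28, t = 17 − 2·(-31) = 79  (check: 615·(-28) + 218·79 = 2)
  q = 3: r = 1, s = 11 − 3·(-28) = 95, t = -31 − 3·79 = -268  (check: 615·95 + 218·(-268) = 1)
The row with r = 1 (the gcd) gives the Bezout coefficients s = 95, t = -268.
Result: 615 · (95) + 218 · (-268) = 1.

gcd(615, 218) = 1; s = 95, t = -268 (check: 615·95 + 218·(-268) = 1).
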